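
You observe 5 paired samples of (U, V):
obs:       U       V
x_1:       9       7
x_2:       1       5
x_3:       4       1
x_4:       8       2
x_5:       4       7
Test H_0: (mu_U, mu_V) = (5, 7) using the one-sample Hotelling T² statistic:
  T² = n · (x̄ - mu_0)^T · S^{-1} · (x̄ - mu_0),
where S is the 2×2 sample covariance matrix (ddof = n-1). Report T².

Step 1 — sample mean vector:
  mean(U) = (9 + 1 + 4 + 8 + 4) / 5 = 26/5 = 5.2
  mean(V) = (7 + 5 + 1 + 2 + 7) / 5 = 22/5 = 4.4
  x̄ = (5.2, 4.4),  deviation x̄ - mu_0 = (5.2, 4.4) - (5, 7) = (0.2, -2.6).

Step 2 — sample covariance matrix, S[i,j] = (1/(n-1)) · Σ_k (x_{k,i} - mean_i) · (x_{k,j} - mean_j), divisor n-1 = 4:
  S[U,U] = ((3.8)·(3.8) + (-4.2)·(-4.2) + (-1.2)·(-1.2) + (2.8)·(2.8) + (-1.2)·(-1.2)) / 4 = 42.8/4 = 10.7
  S[U,V] = ((3.8)·(2.6) + (-4.2)·(0.6) + (-1.2)·(-3.4) + (2.8)·(-2.4) + (-1.2)·(2.6)) / 4 = 1.6/4 = 0.4
  S[V,V] = ((2.6)·(2.6) + (0.6)·(0.6) + (-3.4)·(-3.4) + (-2.4)·(-2.4) + (2.6)·(2.6)) / 4 = 31.2/4 = 7.8
  S = [[10.7, 0.4],
 [0.4, 7.8]].

Step 3 — invert S. det(S) = 10.7·7.8 - (0.4)² = 83.3.
  S^{-1} = (1/det) · [[d, -b], [-b, a]] = [[0.0936, -0.0048],
 [-0.0048, 0.1285]].

Step 4 — quadratic form (x̄ - mu_0)^T · S^{-1} · (x̄ - mu_0):
  S^{-1} · (x̄ - mu_0) = (0.0312, -0.3349),
  (x̄ - mu_0)^T · [...] = (0.2)·(0.0312) + (-2.6)·(-0.3349) = 0.8771.

Step 5 — scale by n: T² = 5 · 0.8771 = 4.3854.

T² ≈ 4.3854


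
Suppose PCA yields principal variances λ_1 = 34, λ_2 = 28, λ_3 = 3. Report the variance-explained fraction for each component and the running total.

Step 1 — total variance = trace(Sigma) = Σ λ_i = 34 + 28 + 3 = 65.

Step 2 — fraction explained by component i = λ_i / Σ λ:
  PC1: 34/65 = 0.5231
  PC2: 28/65 = 0.4308
  PC3: 3/65 = 0.0462

Step 3 — cumulative fraction after k components = (λ_1 + ... + λ_k) / Σ λ:
  k = 1: 34/65 = 0.5231
  k = 2: (34 + 28)/65 = 62/65 = 0.9538
  k = 3: (34 + 28 + 3)/65 = 65/65 = 1

Summary (fraction, with percent):

explained: PC1 0.5231 (52.31%), PC2 0.4308 (43.08%), PC3 0.0462 (4.62%);  cumulative: 0.5231, 0.9538, 1


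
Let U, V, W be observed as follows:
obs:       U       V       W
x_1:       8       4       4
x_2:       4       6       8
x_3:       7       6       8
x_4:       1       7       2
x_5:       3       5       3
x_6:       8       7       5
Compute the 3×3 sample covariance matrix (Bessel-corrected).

Step 1 — column means:
  mean(U) = (8 + 4 + 7 + 1 + 3 + 8) / 6 = 31/6 = 5.1667
  mean(V) = (4 + 6 + 6 + 7 + 5 + 7) / 6 = 35/6 = 5.8333
  mean(W) = (4 + 8 + 8 + 2 + 3 + 5) / 6 = 30/6 = 5

Step 2 — sample covariance S[i,j] = (1/(n-1)) · Σ_k (x_{k,i} - mean_i) · (x_{k,j} - mean_j), with n-1 = 5.
  S[U,U] = ((2.8333)·(2.8333) + (-1.1667)·(-1.1667) + (1.8333)·(1.8333) + (-4.1667)·(-4.1667) + (-2.1667)·(-2.1667) + (2.8333)·(2.8333)) / 5 = 42.8333/5 = 8.5667
  S[U,V] = ((2.8333)·(-1.8333) + (-1.1667)·(0.1667) + (1.8333)·(0.1667) + (-4.1667)·(1.1667) + (-2.1667)·(-0.8333) + (2.8333)·(1.1667)) / 5 = -4.8333/5 = -0.9667
  S[U,W] = ((2.8333)·(-1) + (-1.1667)·(3) + (1.8333)·(3) + (-4.1667)·(-3) + (-2.1667)·(-2) + (2.8333)·(0)) / 5 = 16/5 = 3.2
  S[V,V] = ((-1.8333)·(-1.8333) + (0.1667)·(0.1667) + (0.1667)·(0.1667) + (1.1667)·(1.1667) + (-0.8333)·(-0.8333) + (1.1667)·(1.1667)) / 5 = 6.8333/5 = 1.3667
  S[V,W] = ((-1.8333)·(-1) + (0.1667)·(3) + (0.1667)·(3) + (1.1667)·(-3) + (-0.8333)·(-2) + (1.1667)·(0)) / 5 = 1/5 = 0.2
  S[W,W] = ((-1)·(-1) + (3)·(3) + (3)·(3) + (-3)·(-3) + (-2)·(-2) + (0)·(0)) / 5 = 32/5 = 6.4

S is symmetric (S[j,i] = S[i,j]). Assembling:

S = [[8.5667, -0.9667, 3.2],
 [-0.9667, 1.3667, 0.2],
 [3.2, 0.2, 6.4]]


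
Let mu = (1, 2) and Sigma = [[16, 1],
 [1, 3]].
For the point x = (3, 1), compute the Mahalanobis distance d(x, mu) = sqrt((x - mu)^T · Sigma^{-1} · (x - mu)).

Step 1 — centre the observation: (x - mu) = (2, -1).

Step 2 — invert Sigma. det(Sigma) = 16·3 - (1)² = 47.
  Sigma^{-1} = (1/det) · [[d, -b], [-b, a]] = [[0.0638, -0.0213],
 [-0.0213, 0.3404]].

Step 3 — form the quadratic (x - mu)^T · Sigma^{-1} · (x - mu):
  Sigma^{-1} · (x - mu) = (0.1489, -0.383).
  (x - mu)^T · [Sigma^{-1} · (x - mu)] = (2)·(0.1489) + (-1)·(-0.383) = 0.6809.

Step 4 — take square root: d = √(0.6809) ≈ 0.8251.

d(x, mu) = √(0.6809) ≈ 0.8251


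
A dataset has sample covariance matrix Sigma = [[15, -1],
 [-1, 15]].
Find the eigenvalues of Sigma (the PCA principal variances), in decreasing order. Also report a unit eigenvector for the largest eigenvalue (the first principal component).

Step 1 — characteristic polynomial of 2×2 Sigma:
  det(Sigma - λI) = λ² - trace · λ + det = 0.
  trace = 15 + 15 = 30, det = 15·15 - (-1)² = 224.
Step 2 — discriminant:
  Δ = trace² - 4·det = 900 - 896 = 4.
Step 3 — eigenvalues:
  λ = (trace ± √Δ)/2 = (30 ± 2)/2,
  λ_1 = 16,  λ_2 = 14.

Step 4 — unit eigenvector for λ_1: solve (Sigma - λ_1 I)v = 0. First row:
  (15 - 16)·v_x + (-1)·v_y = 0, i.e. (-1)·v_x + (-1)·v_y = 0,
  so v ∝ (b, λ_1 - a) = (-1, 1); multiply by -1 so the first entry is positive: u = (1, -1).
  ||u|| = √((1)² + (-1)²) = √(2) ≈ 1.4142,
  v_1 = u/||u|| ≈ (0.7071, -0.7071) (||v_1|| = 1).

λ_1 = 16,  λ_2 = 14;  v_1 ≈ (0.7071, -0.7071)


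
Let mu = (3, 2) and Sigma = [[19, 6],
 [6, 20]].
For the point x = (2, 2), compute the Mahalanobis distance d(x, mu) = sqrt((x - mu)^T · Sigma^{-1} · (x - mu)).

Step 1 — centre the observation: (x - mu) = (-1, 0).

Step 2 — invert Sigma. det(Sigma) = 19·20 - (6)² = 344.
  Sigma^{-1} = (1/det) · [[d, -b], [-b, a]] = [[0.0581, -0.0174],
 [-0.0174, 0.0552]].

Step 3 — form the quadratic (x - mu)^T · Sigma^{-1} · (x - mu):
  Sigma^{-1} · (x - mu) = (-0.0581, 0.0174).
  (x - mu)^T · [Sigma^{-1} · (x - mu)] = (-1)·(-0.0581) + (0)·(0.0174) = 0.0581.

Step 4 — take square root: d = √(0.0581) ≈ 0.2411.

d(x, mu) = √(0.0581) ≈ 0.2411


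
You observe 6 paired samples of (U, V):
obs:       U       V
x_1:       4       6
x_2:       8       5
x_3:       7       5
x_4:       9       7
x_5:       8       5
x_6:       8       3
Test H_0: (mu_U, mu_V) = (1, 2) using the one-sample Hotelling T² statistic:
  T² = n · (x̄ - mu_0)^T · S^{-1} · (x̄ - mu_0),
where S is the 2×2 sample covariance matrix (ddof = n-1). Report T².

Step 1 — sample mean vector:
  mean(U) = (4 + 8 + 7 + 9 + 8 + 8) / 6 = 44/6 = 7.3333
  mean(V) = (6 + 5 + 5 + 7 + 5 + 3) / 6 = 31/6 = 5.1667
  x̄ = (7.3333, 5.1667),  deviation x̄ - mu_0 = (7.3333, 5.1667) - (1, 2) = (6.3333, 3.1667).

Step 2 — sample covariance matrix, S[i,j] = (1/(n-1)) · Σ_k (x_{k,i} - mean_i) · (x_{k,j} - mean_j), divisor n-1 = 5:
  S[U,U] = ((-3.3333)·(-3.3333) + (0.6667)·(0.6667) + (-0.3333)·(-0.3333) + (1.6667)·(1.6667) + (0.6667)·(0.6667) + (0.6667)·(0.6667)) / 5 = 15.3333/5 = 3.0667
  S[U,V] = ((-3.3333)·(0.8333) + (0.6667)·(-0.1667) + (-0.3333)·(-0.1667) + (1.6667)·(1.8333) + (0.6667)·(-0.1667) + (0.6667)·(-2.1667)) / 5 = -1.3333/5 = -0.2667
  S[V,V] = ((0.8333)·(0.8333) + (-0.1667)·(-0.1667) + (-0.1667)·(-0.1667) + (1.8333)·(1.8333) + (-0.1667)·(-0.1667) + (-2.1667)·(-2.1667)) / 5 = 8.8333/5 = 1.7667
  S = [[3.0667, -0.2667],
 [-0.2667, 1.7667]].

Step 3 — invert S. det(S) = 3.0667·1.7667 - (-0.2667)² = 5.3467.
  S^{-1} = (1/det) · [[d, -b], [-b, a]] = [[0.3304, 0.0499],
 [0.0499, 0.5736]].

Step 4 — quadratic form (x̄ - mu_0)^T · S^{-1} · (x̄ - mu_0):
  S^{-1} · (x̄ - mu_0) = (2.2506, 2.1322),
  (x̄ - mu_0)^T · [...] = (6.3333)·(2.2506) + (3.1667)·(2.1322) = 21.0058.

Step 5 — scale by n: T² = 6 · 21.0058 = 126.0349.

T² ≈ 126.0349


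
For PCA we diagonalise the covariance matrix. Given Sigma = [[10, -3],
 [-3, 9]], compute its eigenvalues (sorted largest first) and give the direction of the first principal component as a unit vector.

Step 1 — characteristic polynomial of 2×2 Sigma:
  det(Sigma - λI) = λ² - trace · λ + det = 0.
  trace = 10 + 9 = 19, det = 10·9 - (-3)² = 81.
Step 2 — discriminant:
  Δ = trace² - 4·det = 361 - 324 = 37.
Step 3 — eigenvalues:
  λ = (trace ± √Δ)/2 = (19 ± 6.0828)/2,
  λ_1 = 12.5414,  λ_2 = 6.4586.

Step 4 — unit eigenvector for λ_1: solve (Sigma - λ_1 I)v = 0. First row:
  (10 - 12.5414)·v_x + (-3)·v_y = 0, i.e. (-2.5414)·v_x + (-3)·v_y = 0,
  so v ∝ (b, λ_1 - a) = (-3, 2.5414); multiply by -1 so the first entry is positive: u = (3, -2.5414).
  ||u|| = √((3)² + (-2.5414)²) = √(15.4586) ≈ 3.9317,
  v_1 = u/||u|| ≈ (0.763, -0.6464) (||v_1|| = 1).

λ_1 = 12.5414,  λ_2 = 6.4586;  v_1 ≈ (0.763, -0.6464)


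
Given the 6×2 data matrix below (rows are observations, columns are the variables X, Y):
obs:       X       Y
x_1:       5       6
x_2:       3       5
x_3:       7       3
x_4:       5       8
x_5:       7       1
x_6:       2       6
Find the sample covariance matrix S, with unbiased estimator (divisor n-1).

Step 1 — column means:
  mean(X) = (5 + 3 + 7 + 5 + 7 + 2) / 6 = 29/6 = 4.8333
  mean(Y) = (6 + 5 + 3 + 8 + 1 + 6) / 6 = 29/6 = 4.8333

Step 2 — sample covariance S[i,j] = (1/(n-1)) · Σ_k (x_{k,i} - mean_i) · (x_{k,j} - mean_j), with n-1 = 5.
  S[X,X] = ((0.1667)·(0.1667) + (-1.8333)·(-1.8333) + (2.1667)·(2.1667) + (0.1667)·(0.1667) + (2.1667)·(2.1667) + (-2.8333)·(-2.8333)) / 5 = 20.8333/5 = 4.1667
  S[X,Y] = ((0.1667)·(1.1667) + (-1.8333)·(0.1667) + (2.1667)·(-1.8333) + (0.1667)·(3.1667) + (2.1667)·(-3.8333) + (-2.8333)·(1.1667)) / 5 = -15.1667/5 = -3.0333
  S[Y,Y] = ((1.1667)·(1.1667) + (0.1667)·(0.1667) + (-1.8333)·(-1.8333) + (3.1667)·(3.1667) + (-3.8333)·(-3.8333) + (1.1667)·(1.1667)) / 5 = 30.8333/5 = 6.1667

S is symmetric (S[j,i] = S[i,j]). Assembling:

S = [[4.1667, -3.0333],
 [-3.0333, 6.1667]]


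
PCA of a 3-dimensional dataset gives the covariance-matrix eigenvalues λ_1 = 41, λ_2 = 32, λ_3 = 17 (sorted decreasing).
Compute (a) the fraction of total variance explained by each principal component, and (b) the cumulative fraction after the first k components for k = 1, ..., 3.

Step 1 — total variance = trace(Sigma) = Σ λ_i = 41 + 32 + 17 = 90.

Step 2 — fraction explained by component i = λ_i / Σ λ:
  PC1: 41/90 = 0.4556
  PC2: 32/90 = 0.3556
  PC3: 17/90 = 0.1889

Step 3 — cumulative fraction after k components = (λ_1 + ... + λ_k) / Σ λ:
  k = 1: 41/90 = 0.4556
  k = 2: (41 + 32)/90 = 73/90 = 0.8111
  k = 3: (41 + 32 + 17)/90 = 90/90 = 1

Summary (fraction, with percent):

explained: PC1 0.4556 (45.56%), PC2 0.3556 (35.56%), PC3 0.1889 (18.89%);  cumulative: 0.4556, 0.8111, 1


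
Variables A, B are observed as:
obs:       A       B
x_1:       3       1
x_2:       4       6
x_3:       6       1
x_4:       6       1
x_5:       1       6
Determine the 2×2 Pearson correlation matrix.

Step 1 — column means:
  mean(A) = (3 + 4 + 6 + 6 + 1) / 5 = 20/5 = 4
  mean(B) = (1 + 6 + 1 + 1 + 6) / 5 = 15/5 = 3

Step 2 — sample variances and covariances s[i,j] = (1/(n-1)) · Σ_k (x_{k,i} - mean_i) · (x_{k,j} - mean_j), with n-1 = 4:
  s[A,A] = ((-1)·(-1) + (0)·(0) + (2)·(2) + (2)·(2) + (-3)·(-3)) / 4 = 18/4 = 4.5
  s[A,B] = ((-1)·(-2) + (0)·(3) + (2)·(-2) + (2)·(-2) + (-3)·(3)) / 4 = -15/4 = -3.75
  s[B,B] = ((-2)·(-2) + (3)·(3) + (-2)·(-2) + (-2)·(-2) + (3)·(3)) / 4 = 30/4 = 7.5
  Sample standard deviations s_i = √(s[i,i]):
  s(A) = √(4.5) = 2.1213
  s(B) = √(7.5) = 2.7386

Step 3 — r_{ij} = s_{ij} / (s_i · s_j):
  r[A,A] = 1 (diagonal).
  r[A,B] = -3.75 / (2.1213 · 2.7386) = -3.75 / 5.8095 = -0.6455
  r[B,B] = 1 (diagonal).

R is symmetric with unit diagonal. Assembling:

R = [[1, -0.6455],
 [-0.6455, 1]]


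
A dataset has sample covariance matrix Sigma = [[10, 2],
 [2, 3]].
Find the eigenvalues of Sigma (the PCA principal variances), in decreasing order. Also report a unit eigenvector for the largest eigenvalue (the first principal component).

Step 1 — characteristic polynomial of 2×2 Sigma:
  det(Sigma - λI) = λ² - trace · λ + det = 0.
  trace = 10 + 3 = 13, det = 10·3 - (2)² = 26.
Step 2 — discriminant:
  Δ = trace² - 4·det = 169 - 104 = 65.
Step 3 — eigenvalues:
  λ = (trace ± √Δ)/2 = (13 ± 8.0623)/2,
  λ_1 = 10.5311,  λ_2 = 2.4689.

Step 4 — unit eigenvector for λ_1: solve (Sigma - λ_1 I)v = 0. First row:
  (10 - 10.5311)·v_x + (2)·v_y = 0, i.e. (-0.5311)·v_x + (2)·v_y = 0,
  so v ∝ (b, λ_1 - a) = (2, 0.5311) = u.
  ||u|| = √((2)² + (0.5311)²) = √(4.2821) ≈ 2.0693,
  v_1 = u/||u|| ≈ (0.9665, 0.2567) (||v_1|| = 1).

λ_1 = 10.5311,  λ_2 = 2.4689;  v_1 ≈ (0.9665, 0.2567)


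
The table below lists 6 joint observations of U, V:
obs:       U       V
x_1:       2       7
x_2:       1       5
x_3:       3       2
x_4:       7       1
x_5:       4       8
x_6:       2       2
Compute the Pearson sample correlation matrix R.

Step 1 — column means:
  mean(U) = (2 + 1 + 3 + 7 + 4 + 2) / 6 = 19/6 = 3.1667
  mean(V) = (7 + 5 + 2 + 1 + 8 + 2) / 6 = 25/6 = 4.1667

Step 2 — sample variances and covariances s[i,j] = (1/(n-1)) · Σ_k (x_{k,i} - mean_i) · (x_{k,j} - mean_j), with n-1 = 5:
  s[U,U] = ((-1.1667)·(-1.1667) + (-2.1667)·(-2.1667) + (-0.1667)·(-0.1667) + (3.8333)·(3.8333) + (0.8333)·(0.8333) + (-1.1667)·(-1.1667)) / 5 = 22.8333/5 = 4.5667
  s[U,V] = ((-1.1667)·(2.8333) + (-2.1667)·(0.8333) + (-0.1667)·(-2.1667) + (3.8333)·(-3.1667) + (0.8333)·(3.8333) + (-1.1667)·(-2.1667)) / 5 = -11.1667/5 = -2.2333
  s[V,V] = ((2.8333)·(2.8333) + (0.8333)·(0.8333) + (-2.1667)·(-2.1667) + (-3.1667)·(-3.1667) + (3.8333)·(3.8333) + (-2.1667)·(-2.1667)) / 5 = 42.8333/5 = 8.5667
  Sample standard deviations s_i = √(s[i,i]):
  s(U) = √(4.5667) = 2.137
  s(V) = √(8.5667) = 2.9269

Step 3 — r_{ij} = s_{ij} / (s_i · s_j):
  r[U,U] = 1 (diagonal).
  r[U,V] = -2.2333 / (2.137 · 2.9269) = -2.2333 / 6.2547 = -0.3571
  r[V,V] = 1 (diagonal).

R is symmetric with unit diagonal. Assembling:

R = [[1, -0.3571],
 [-0.3571, 1]]


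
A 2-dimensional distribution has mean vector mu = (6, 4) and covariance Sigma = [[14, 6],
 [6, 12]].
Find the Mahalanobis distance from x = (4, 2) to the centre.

Step 1 — centre the observation: (x - mu) = (-2, -2).

Step 2 — invert Sigma. det(Sigma) = 14·12 - (6)² = 132.
  Sigma^{-1} = (1/det) · [[d, -b], [-b, a]] = [[0.0909, -0.0455],
 [-0.0455, 0.1061]].

Step 3 — form the quadratic (x - mu)^T · Sigma^{-1} · (x - mu):
  Sigma^{-1} · (x - mu) = (-0.0909, -0.1212).
  (x - mu)^T · [Sigma^{-1} · (x - mu)] = (-2)·(-0.0909) + (-2)·(-0.1212) = 0.4242.

Step 4 — take square root: d = √(0.4242) ≈ 0.6513.

d(x, mu) = √(0.4242) ≈ 0.6513


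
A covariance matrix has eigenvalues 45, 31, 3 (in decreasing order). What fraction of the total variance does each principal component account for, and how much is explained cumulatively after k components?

Step 1 — total variance = trace(Sigma) = Σ λ_i = 45 + 31 + 3 = 79.

Step 2 — fraction explained by component i = λ_i / Σ λ:
  PC1: 45/79 = 0.5696
  PC2: 31/79 = 0.3924
  PC3: 3/79 = 0.038

Step 3 — cumulative fraction after k components = (λ_1 + ... + λ_k) / Σ λ:
  k = 1: 45/79 = 0.5696
  k = 2: (45 + 31)/79 = 76/79 = 0.962
  k = 3: (45 + 31 + 3)/79 = 79/79 = 1

Summary (fraction, with percent):

explained: PC1 0.5696 (56.96%), PC2 0.3924 (39.24%), PC3 0.038 (3.8%);  cumulative: 0.5696, 0.962, 1


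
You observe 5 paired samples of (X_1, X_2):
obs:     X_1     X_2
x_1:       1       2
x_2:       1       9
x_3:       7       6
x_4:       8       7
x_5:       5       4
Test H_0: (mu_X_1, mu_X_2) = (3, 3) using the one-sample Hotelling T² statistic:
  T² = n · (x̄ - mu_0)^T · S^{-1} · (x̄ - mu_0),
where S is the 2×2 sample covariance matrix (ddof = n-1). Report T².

Step 1 — sample mean vector:
  mean(X_1) = (1 + 1 + 7 + 8 + 5) / 5 = 22/5 = 4.4
  mean(X_2) = (2 + 9 + 6 + 7 + 4) / 5 = 28/5 = 5.6
  x̄ = (4.4, 5.6),  deviation x̄ - mu_0 = (4.4, 5.6) - (3, 3) = (1.4, 2.6).

Step 2 — sample covariance matrix, S[i,j] = (1/(n-1)) · Σ_k (x_{k,i} - mean_i) · (x_{k,j} - mean_j), divisor n-1 = 4:
  S[X_1,X_1] = ((-3.4)·(-3.4) + (-3.4)·(-3.4) + (2.6)·(2.6) + (3.6)·(3.6) + (0.6)·(0.6)) / 4 = 43.2/4 = 10.8
  S[X_1,X_2] = ((-3.4)·(-3.6) + (-3.4)·(3.4) + (2.6)·(0.4) + (3.6)·(1.4) + (0.6)·(-1.6)) / 4 = 5.8/4 = 1.45
  S[X_2,X_2] = ((-3.6)·(-3.6) + (3.4)·(3.4) + (0.4)·(0.4) + (1.4)·(1.4) + (-1.6)·(-1.6)) / 4 = 29.2/4 = 7.3
  S = [[10.8, 1.45],
 [1.45, 7.3]].

Step 3 — invert S. det(S) = 10.8·7.3 - (1.45)² = 76.7375.
  S^{-1} = (1/det) · [[d, -b], [-b, a]] = [[0.0951, -0.0189],
 [-0.0189, 0.1407]].

Step 4 — quadratic form (x̄ - mu_0)^T · S^{-1} · (x̄ - mu_0):
  S^{-1} · (x̄ - mu_0) = (0.0841, 0.3395),
  (x̄ - mu_0)^T · [...] = (1.4)·(0.0841) + (2.6)·(0.3395) = 1.0003.

Step 5 — scale by n: T² = 5 · 1.0003 = 5.0015.

T² ≈ 5.0015


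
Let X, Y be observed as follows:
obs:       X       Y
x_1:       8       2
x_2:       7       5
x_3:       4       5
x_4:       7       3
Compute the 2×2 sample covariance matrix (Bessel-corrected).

Step 1 — column means:
  mean(X) = (8 + 7 + 4 + 7) / 4 = 26/4 = 6.5
  mean(Y) = (2 + 5 + 5 + 3) / 4 = 15/4 = 3.75

Step 2 — sample covariance S[i,j] = (1/(n-1)) · Σ_k (x_{k,i} - mean_i) · (x_{k,j} - mean_j), with n-1 = 3.
  S[X,X] = ((1.5)·(1.5) + (0.5)·(0.5) + (-2.5)·(-2.5) + (0.5)·(0.5)) / 3 = 9/3 = 3
  S[X,Y] = ((1.5)·(-1.75) + (0.5)·(1.25) + (-2.5)·(1.25) + (0.5)·(-0.75)) / 3 = -5.5/3 = -1.8333
  S[Y,Y] = ((-1.75)·(-1.75) + (1.25)·(1.25) + (1.25)·(1.25) + (-0.75)·(-0.75)) / 3 = 6.75/3 = 2.25

S is symmetric (S[j,i] = S[i,j]). Assembling:

S = [[3, -1.8333],
 [-1.8333, 2.25]]


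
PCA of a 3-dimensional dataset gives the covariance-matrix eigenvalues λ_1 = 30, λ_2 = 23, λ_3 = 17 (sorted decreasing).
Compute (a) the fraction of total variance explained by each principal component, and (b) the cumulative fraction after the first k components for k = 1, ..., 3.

Step 1 — total variance = trace(Sigma) = Σ λ_i = 30 + 23 + 17 = 70.

Step 2 — fraction explained by component i = λ_i / Σ λ:
  PC1: 30/70 = 0.4286
  PC2: 23/70 = 0.3286
  PC3: 17/70 = 0.2429

Step 3 — cumulative fraction after k components = (λ_1 + ... + λ_k) / Σ λ:
  k = 1: 30/70 = 0.4286
  k = 2: (30 + 23)/70 = 53/70 = 0.7571
  k = 3: (30 + 23 + 17)/70 = 70/70 = 1

Summary (fraction, with percent):

explained: PC1 0.4286 (42.86%), PC2 0.3286 (32.86%), PC3 0.2429 (24.29%);  cumulative: 0.4286, 0.7571, 1


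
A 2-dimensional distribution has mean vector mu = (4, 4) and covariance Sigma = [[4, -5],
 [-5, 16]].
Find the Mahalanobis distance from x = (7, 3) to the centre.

Step 1 — centre the observation: (x - mu) = (3, -1).

Step 2 — invert Sigma. det(Sigma) = 4·16 - (-5)² = 39.
  Sigma^{-1} = (1/det) · [[d, -b], [-b, a]] = [[0.4103, 0.1282],
 [0.1282, 0.1026]].

Step 3 — form the quadratic (x - mu)^T · Sigma^{-1} · (x - mu):
  Sigma^{-1} · (x - mu) = (1.1026, 0.2821).
  (x - mu)^T · [Sigma^{-1} · (x - mu)] = (3)·(1.1026) + (-1)·(0.2821) = 3.0256.

Step 4 — take square root: d = √(3.0256) ≈ 1.7394.

d(x, mu) = √(3.0256) ≈ 1.7394


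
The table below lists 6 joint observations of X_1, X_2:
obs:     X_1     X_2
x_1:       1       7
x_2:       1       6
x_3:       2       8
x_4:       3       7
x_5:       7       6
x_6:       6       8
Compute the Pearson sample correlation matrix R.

Step 1 — column means:
  mean(X_1) = (1 + 1 + 2 + 3 + 7 + 6) / 6 = 20/6 = 3.3333
  mean(X_2) = (7 + 6 + 8 + 7 + 6 + 8) / 6 = 42/6 = 7

Step 2 — sample variances and covariances s[i,j] = (1/(n-1)) · Σ_k (x_{k,i} - mean_i) · (x_{k,j} - mean_j), with n-1 = 5:
  s[X_1,X_1] = ((-2.3333)·(-2.3333) + (-2.3333)·(-2.3333) + (-1.3333)·(-1.3333) + (-0.3333)·(-0.3333) + (3.6667)·(3.6667) + (2.6667)·(2.6667)) / 5 = 33.3333/5 = 6.6667
  s[X_1,X_2] = ((-2.3333)·(0) + (-2.3333)·(-1) + (-1.3333)·(1) + (-0.3333)·(0) + (3.6667)·(-1) + (2.6667)·(1)) / 5 = 0/5 = 0
  s[X_2,X_2] = ((0)·(0) + (-1)·(-1) + (1)·(1) + (0)·(0) + (-1)·(-1) + (1)·(1)) / 5 = 4/5 = 0.8
  Sample standard deviations s_i = √(s[i,i]):
  s(X_1) = √(6.6667) = 2.582
  s(X_2) = √(0.8) = 0.8944

Step 3 — r_{ij} = s_{ij} / (s_i · s_j):
  r[X_1,X_1] = 1 (diagonal).
  r[X_1,X_2] = 0 / (2.582 · 0.8944) = 0 / 2.3094 = 0
  r[X_2,X_2] = 1 (diagonal).

R is symmetric with unit diagonal. Assembling:

R = [[1, 0],
 [0, 1]]


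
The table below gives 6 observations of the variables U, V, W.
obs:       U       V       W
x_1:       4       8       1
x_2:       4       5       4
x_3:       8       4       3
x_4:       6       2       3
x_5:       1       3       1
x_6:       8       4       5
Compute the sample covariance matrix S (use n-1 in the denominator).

Step 1 — column means:
  mean(U) = (4 + 4 + 8 + 6 + 1 + 8) / 6 = 31/6 = 5.1667
  mean(V) = (8 + 5 + 4 + 2 + 3 + 4) / 6 = 26/6 = 4.3333
  mean(W) = (1 + 4 + 3 + 3 + 1 + 5) / 6 = 17/6 = 2.8333

Step 2 — sample covariance S[i,j] = (1/(n-1)) · Σ_k (x_{k,i} - mean_i) · (x_{k,j} - mean_j), with n-1 = 5.
  S[U,U] = ((-1.1667)·(-1.1667) + (-1.1667)·(-1.1667) + (2.8333)·(2.8333) + (0.8333)·(0.8333) + (-4.1667)·(-4.1667) + (2.8333)·(2.8333)) / 5 = 36.8333/5 = 7.3667
  S[U,V] = ((-1.1667)·(3.6667) + (-1.1667)·(0.6667) + (2.8333)·(-0.3333) + (0.8333)·(-2.3333) + (-4.1667)·(-1.3333) + (2.8333)·(-0.3333)) / 5 = -3.3333/5 = -0.6667
  S[U,W] = ((-1.1667)·(-1.8333) + (-1.1667)·(1.1667) + (2.8333)·(0.1667) + (0.8333)·(0.1667) + (-4.1667)·(-1.8333) + (2.8333)·(2.1667)) / 5 = 15.1667/5 = 3.0333
  S[V,V] = ((3.6667)·(3.6667) + (0.6667)·(0.6667) + (-0.3333)·(-0.3333) + (-2.3333)·(-2.3333) + (-1.3333)·(-1.3333) + (-0.3333)·(-0.3333)) / 5 = 21.3333/5 = 4.2667
  S[V,W] = ((3.6667)·(-1.8333) + (0.6667)·(1.1667) + (-0.3333)·(0.1667) + (-2.3333)·(0.1667) + (-1.3333)·(-1.8333) + (-0.3333)·(2.1667)) / 5 = -4.6667/5 = -0.9333
  S[W,W] = ((-1.8333)·(-1.8333) + (1.1667)·(1.1667) + (0.1667)·(0.1667) + (0.1667)·(0.1667) + (-1.8333)·(-1.8333) + (2.1667)·(2.1667)) / 5 = 12.8333/5 = 2.5667

S is symmetric (S[j,i] = S[i,j]). Assembling:

S = [[7.3667, -0.6667, 3.0333],
 [-0.6667, 4.2667, -0.9333],
 [3.0333, -0.9333, 2.5667]]


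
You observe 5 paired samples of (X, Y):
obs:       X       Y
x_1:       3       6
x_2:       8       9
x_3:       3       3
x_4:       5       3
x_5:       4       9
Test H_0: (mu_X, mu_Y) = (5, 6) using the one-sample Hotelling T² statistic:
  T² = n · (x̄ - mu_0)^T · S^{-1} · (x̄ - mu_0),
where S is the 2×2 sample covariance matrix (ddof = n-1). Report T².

Step 1 — sample mean vector:
  mean(X) = (3 + 8 + 3 + 5 + 4) / 5 = 23/5 = 4.6
  mean(Y) = (6 + 9 + 3 + 3 + 9) / 5 = 30/5 = 6
  x̄ = (4.6, 6),  deviation x̄ - mu_0 = (4.6, 6) - (5, 6) = (-0.4, 0).

Step 2 — sample covariance matrix, S[i,j] = (1/(n-1)) · Σ_k (x_{k,i} - mean_i) · (x_{k,j} - mean_j), divisor n-1 = 4:
  S[X,X] = ((-1.6)·(-1.6) + (3.4)·(3.4) + (-1.6)·(-1.6) + (0.4)·(0.4) + (-0.6)·(-0.6)) / 4 = 17.2/4 = 4.3
  S[X,Y] = ((-1.6)·(0) + (3.4)·(3) + (-1.6)·(-3) + (0.4)·(-3) + (-0.6)·(3)) / 4 = 12/4 = 3
  S[Y,Y] = ((0)·(0) + (3)·(3) + (-3)·(-3) + (-3)·(-3) + (3)·(3)) / 4 = 36/4 = 9
  S = [[4.3, 3],
 [3, 9]].

Step 3 — invert S. det(S) = 4.3·9 - (3)² = 29.7.
  S^{-1} = (1/det) · [[d, -b], [-b, a]] = [[0.303, -0.101],
 [-0.101, 0.1448]].

Step 4 — quadratic form (x̄ - mu_0)^T · S^{-1} · (x̄ - mu_0):
  S^{-1} · (x̄ - mu_0) = (-0.1212, 0.0404),
  (x̄ - mu_0)^T · [...] = (-0.4)·(-0.1212) + (0)·(0.0404) = 0.0485.

Step 5 — scale by n: T² = 5 · 0.0485 = 0.2424.

T² ≈ 0.2424


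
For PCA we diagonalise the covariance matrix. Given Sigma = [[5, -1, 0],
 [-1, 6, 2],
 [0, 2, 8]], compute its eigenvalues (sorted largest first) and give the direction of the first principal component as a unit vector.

Step 1 — characteristic polynomial p(λ) = det(λI - Sigma) = λ³ - tr·λ² + c_1·λ - det, where tr = trace, c_1 = sum of the principal 2×2 minors, det = det(Sigma):
  tr = 5 + 6 + 8 = 19,
  c_1 = (5·6 - (-1)²) + (5·8 - (0)²) + (6·8 - (2)²) = 29 + 40 + 44 = 113,
  det = 5·(6·8 - (2)²) - (-1)·((-1)·8 - (2)·(0)) + (0)·((-1)·(2) - 6·(0)) = 5·(44) - (-1)·(-8) + (0)·(-2) = 212.
  So p(λ) = λ³ - 19λ² + 113λ - 212.
Step 2 — look for an integer root (rational root theorem: any rational root is an integer divisor of 212). Testing λ = 4:
  p(4) = 64 - 304 + 452 - 212 = 0  ✓
  Dividing out (λ - 4): p(λ) = (λ - 4)(λ² - 15λ + 53).
Step 3 — remaining eigenvalues from the quadratic λ² - 15λ + 53 = 0:
  Δ = 15² - 4·53 = 225 - 212 = 13,  λ = (15 ± √13)/2 = (15 ± 3.6056)/2 ≈ 9.3028 or 5.6972.
  Sorted: λ_1 = 9.3028,  λ_2 = 5.6972,  λ_3 = 4  (check: sum = 19 = tr ✓).

Step 4 — unit eigenvector for λ_1 ≈ 9.3028: v spans the null space of (Sigma - λ_1 I), whose rows are
  r_1 = (-4.3028, -1, 0),  r_2 = (-1, -3.3028, 2),  r_3 = (0, 2, -1.3028).
  v is orthogonal to every row, so take v ∝ r_1 × r_2 = ((-1)·(2) - (0)·(-3.3028), (0)·(-1) - (-4.3028)·(2), (-4.3028)·(-3.3028) - (-1)·(-1)) ≈ (-2, 8.6056, 13.2111).
  Rescale (multiply by -1 so the first nonzero entry is positive): u = (2, -8.6056, -13.2111).
  ||u|| = √((2)² + (-8.6056)² + (-13.2111)²) = √(252.5887) ≈ 15.893,  v_1 = u/||u|| ≈ (0.1258, -0.5415, -0.8313) (||v_1|| = 1).

λ_1 = 9.3028,  λ_2 = 5.6972,  λ_3 = 4;  v_1 ≈ (0.1258, -0.5415, -0.8313)


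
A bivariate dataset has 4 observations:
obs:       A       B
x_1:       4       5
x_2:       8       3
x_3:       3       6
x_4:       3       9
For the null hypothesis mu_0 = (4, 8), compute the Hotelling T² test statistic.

Step 1 — sample mean vector:
  mean(A) = (4 + 8 + 3 + 3) / 4 = 18/4 = 4.5
  mean(B) = (5 + 3 + 6 + 9) / 4 = 23/4 = 5.75
  x̄ = (4.5, 5.75),  deviation x̄ - mu_0 = (4.5, 5.75) - (4, 8) = (0.5, -2.25).

Step 2 — sample covariance matrix, S[i,j] = (1/(n-1)) · Σ_k (x_{k,i} - mean_i) · (x_{k,j} - mean_j), divisor n-1 = 3:
  S[A,A] = ((-0.5)·(-0.5) + (3.5)·(3.5) + (-1.5)·(-1.5) + (-1.5)·(-1.5)) / 3 = 17/3 = 5.6667
  S[A,B] = ((-0.5)·(-0.75) + (3.5)·(-2.75) + (-1.5)·(0.25) + (-1.5)·(3.25)) / 3 = -14.5/3 = -4.8333
  S[B,B] = ((-0.75)·(-0.75) + (-2.75)·(-2.75) + (0.25)·(0.25) + (3.25)·(3.25)) / 3 = 18.75/3 = 6.25
  S = [[5.6667, -4.8333],
 [-4.8333, 6.25]].

Step 3 — invert S. det(S) = 5.6667·6.25 - (-4.8333)² = 12.0556.
  S^{-1} = (1/det) · [[d, -b], [-b, a]] = [[0.5184, 0.4009],
 [0.4009, 0.47]].

Step 4 — quadratic form (x̄ - mu_0)^T · S^{-1} · (x̄ - mu_0):
  S^{-1} · (x̄ - mu_0) = (-0.6429, -0.8571),
  (x̄ - mu_0)^T · [...] = (0.5)·(-0.6429) + (-2.25)·(-0.8571) = 1.6071.

Step 5 — scale by n: T² = 4 · 1.6071 = 6.4286.

T² ≈ 6.4286


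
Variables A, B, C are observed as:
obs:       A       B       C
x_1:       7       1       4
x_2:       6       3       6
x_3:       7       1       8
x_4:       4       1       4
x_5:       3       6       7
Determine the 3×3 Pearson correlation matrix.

Step 1 — column means:
  mean(A) = (7 + 6 + 7 + 4 + 3) / 5 = 27/5 = 5.4
  mean(B) = (1 + 3 + 1 + 1 + 6) / 5 = 12/5 = 2.4
  mean(C) = (4 + 6 + 8 + 4 + 7) / 5 = 29/5 = 5.8

Step 2 — sample variances and covariances s[i,j] = (1/(n-1)) · Σ_k (x_{k,i} - mean_i) · (x_{k,j} - mean_j), with n-1 = 4:
  s[A,A] = ((1.6)·(1.6) + (0.6)·(0.6) + (1.6)·(1.6) + (-1.4)·(-1.4) + (-2.4)·(-2.4)) / 4 = 13.2/4 = 3.3
  s[A,B] = ((1.6)·(-1.4) + (0.6)·(0.6) + (1.6)·(-1.4) + (-1.4)·(-1.4) + (-2.4)·(3.6)) / 4 = -10.8/4 = -2.7
  s[A,C] = ((1.6)·(-1.8) + (0.6)·(0.2) + (1.6)·(2.2) + (-1.4)·(-1.8) + (-2.4)·(1.2)) / 4 = 0.4/4 = 0.1
  s[B,B] = ((-1.4)·(-1.4) + (0.6)·(0.6) + (-1.4)·(-1.4) + (-1.4)·(-1.4) + (3.6)·(3.6)) / 4 = 19.2/4 = 4.8
  s[B,C] = ((-1.4)·(-1.8) + (0.6)·(0.2) + (-1.4)·(2.2) + (-1.4)·(-1.8) + (3.6)·(1.2)) / 4 = 6.4/4 = 1.6
  s[C,C] = ((-1.8)·(-1.8) + (0.2)·(0.2) + (2.2)·(2.2) + (-1.8)·(-1.8) + (1.2)·(1.2)) / 4 = 12.8/4 = 3.2
  Sample standard deviations s_i = √(s[i,i]):
  s(A) = √(3.3) = 1.8166
  s(B) = √(4.8) = 2.1909
  s(C) = √(3.2) = 1.7889

Step 3 — r_{ij} = s_{ij} / (s_i · s_j):
  r[A,A] = 1 (diagonal).
  r[A,B] = -2.7 / (1.8166 · 2.1909) = -2.7 / 3.9799 = -0.6784
  r[A,C] = 0.1 / (1.8166 · 1.7889) = 0.1 / 3.2496 = 0.0308
  r[B,B] = 1 (diagonal).
  r[B,C] = 1.6 / (2.1909 · 1.7889) = 1.6 / 3.9192 = 0.4082
  r[C,C] = 1 (diagonal).

R is symmetric with unit diagonal. Assembling:

R = [[1, -0.6784, 0.0308],
 [-0.6784, 1, 0.4082],
 [0.0308, 0.4082, 1]]


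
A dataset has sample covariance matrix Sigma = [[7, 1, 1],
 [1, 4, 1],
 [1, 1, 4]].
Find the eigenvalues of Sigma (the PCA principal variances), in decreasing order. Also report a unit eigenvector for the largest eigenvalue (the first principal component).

Step 1 — characteristic polynomial p(λ) = det(λI - Sigma) = λ³ - tr·λ² + c_1·λ - det, where tr = trace, c_1 = sum of the principal 2×2 minors, det = det(Sigma):
  tr = 7 + 4 + 4 = 15,
  c_1 = (7·4 - (1)²) + (7·4 - (1)²) + (4·4 - (1)²) = 27 + 27 + 15 = 69,
  det = 7·(4·4 - (1)²) - (1)·((1)·4 - (1)·(1)) + (1)·((1)·(1) - 4·(1)) = 7·(15) - (1)·(3) + (1)·(-3) = 99.
  So p(λ) = λ³ - 15λ² + 69λ - 99.
Step 2 — look for an integer root (rational root theorem: any rational root is an integer divisor of 99). Testing λ = 3:
  p(3) = 27 - 135 + 207 - 99 = 0  ✓
  Dividing out (λ - 3): p(λ) = (λ - 3)(λ² - 12λ + 33).
Step 3 — remaining eigenvalues from the quadratic λ² - 12λ + 33 = 0:
  Δ = 12² - 4·33 = 144 - 132 = 12,  λ = (12 ± √12)/2 = (12 ± 3.4641)/2 ≈ 7.7321 or 4.2679.
  Sorted: λ_1 = 7.7321,  λ_2 = 4.2679,  λ_3 = 3  (check: sum = 15 = tr ✓).

Step 4 — unit eigenvector for λ_1 ≈ 7.7321: v spans the null space of (Sigma - λ_1 I), whose rows are
  r_1 = (-0.7321, 1, 1),  r_2 = (1, -3.7321, 1),  r_3 = (1, 1, -3.7321).
  v is orthogonal to every row, so take v ∝ r_1 × r_2 = ((1)·(1) - (1)·(-3.7321), (1)·(1) - (-0.7321)·(1), (-0.7321)·(-3.7321) - (1)·(1)) ≈ (4.7321, 1.7321, 1.7321).
  Let u = (4.7321, 1.7321, 1.7321).
  ||u|| = √((4.7321)² + (1.7321)² + (1.7321)²) = √(28.3923) ≈ 5.3284,  v_1 = u/||u|| ≈ (0.8881, 0.3251, 0.3251) (||v_1|| = 1).

λ_1 = 7.7321,  λ_2 = 4.2679,  λ_3 = 3;  v_1 ≈ (0.8881, 0.3251, 0.3251)


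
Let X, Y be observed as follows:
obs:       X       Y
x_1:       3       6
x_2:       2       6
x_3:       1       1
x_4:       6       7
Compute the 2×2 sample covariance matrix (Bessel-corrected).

Step 1 — column means:
  mean(X) = (3 + 2 + 1 + 6) / 4 = 12/4 = 3
  mean(Y) = (6 + 6 + 1 + 7) / 4 = 20/4 = 5

Step 2 — sample covariance S[i,j] = (1/(n-1)) · Σ_k (x_{k,i} - mean_i) · (x_{k,j} - mean_j), with n-1 = 3.
  S[X,X] = ((0)·(0) + (-1)·(-1) + (-2)·(-2) + (3)·(3)) / 3 = 14/3 = 4.6667
  S[X,Y] = ((0)·(1) + (-1)·(1) + (-2)·(-4) + (3)·(2)) / 3 = 13/3 = 4.3333
  S[Y,Y] = ((1)·(1) + (1)·(1) + (-4)·(-4) + (2)·(2)) / 3 = 22/3 = 7.3333

S is symmetric (S[j,i] = S[i,j]). Assembling:

S = [[4.6667, 4.3333],
 [4.3333, 7.3333]]


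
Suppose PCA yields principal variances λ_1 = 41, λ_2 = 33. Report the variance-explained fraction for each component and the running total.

Step 1 — total variance = trace(Sigma) = Σ λ_i = 41 + 33 = 74.

Step 2 — fraction explained by component i = λ_i / Σ λ:
  PC1: 41/74 = 0.5541
  PC2: 33/74 = 0.4459

Step 3 — cumulative fraction after k components = (λ_1 + ... + λ_k) / Σ λ:
  k = 1: 41/74 = 0.5541
  k = 2: (41 + 33)/74 = 74/74 = 1

Summary (fraction, with percent):

explained: PC1 0.5541 (55.41%), PC2 0.4459 (44.59%);  cumulative: 0.5541, 1


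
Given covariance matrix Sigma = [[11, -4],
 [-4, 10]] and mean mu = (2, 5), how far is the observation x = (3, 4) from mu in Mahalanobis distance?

Step 1 — centre the observation: (x - mu) = (1, -1).

Step 2 — invert Sigma. det(Sigma) = 11·10 - (-4)² = 94.
  Sigma^{-1} = (1/det) · [[d, -b], [-b, a]] = [[0.1064, 0.0426],
 [0.0426, 0.117]].

Step 3 — form the quadratic (x - mu)^T · Sigma^{-1} · (x - mu):
  Sigma^{-1} · (x - mu) = (0.0638, -0.0745).
  (x - mu)^T · [Sigma^{-1} · (x - mu)] = (1)·(0.0638) + (-1)·(-0.0745) = 0.1383.

Step 4 — take square root: d = √(0.1383) ≈ 0.3719.

d(x, mu) = √(0.1383) ≈ 0.3719


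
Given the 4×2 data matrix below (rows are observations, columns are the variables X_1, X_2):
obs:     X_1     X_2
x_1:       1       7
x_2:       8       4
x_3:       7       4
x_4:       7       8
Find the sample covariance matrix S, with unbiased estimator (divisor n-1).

Step 1 — column means:
  mean(X_1) = (1 + 8 + 7 + 7) / 4 = 23/4 = 5.75
  mean(X_2) = (7 + 4 + 4 + 8) / 4 = 23/4 = 5.75

Step 2 — sample covariance S[i,j] = (1/(n-1)) · Σ_k (x_{k,i} - mean_i) · (x_{k,j} - mean_j), with n-1 = 3.
  S[X_1,X_1] = ((-4.75)·(-4.75) + (2.25)·(2.25) + (1.25)·(1.25) + (1.25)·(1.25)) / 3 = 30.75/3 = 10.25
  S[X_1,X_2] = ((-4.75)·(1.25) + (2.25)·(-1.75) + (1.25)·(-1.75) + (1.25)·(2.25)) / 3 = -9.25/3 = -3.0833
  S[X_2,X_2] = ((1.25)·(1.25) + (-1.75)·(-1.75) + (-1.75)·(-1.75) + (2.25)·(2.25)) / 3 = 12.75/3 = 4.25

S is symmetric (S[j,i] = S[i,j]). Assembling:

S = [[10.25, -3.0833],
 [-3.0833, 4.25]]


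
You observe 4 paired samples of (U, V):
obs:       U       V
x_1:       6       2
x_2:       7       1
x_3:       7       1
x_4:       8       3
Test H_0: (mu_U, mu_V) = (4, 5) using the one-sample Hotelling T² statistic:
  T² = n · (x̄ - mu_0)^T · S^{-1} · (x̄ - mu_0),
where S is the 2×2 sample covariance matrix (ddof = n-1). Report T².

Step 1 — sample mean vector:
  mean(U) = (6 + 7 + 7 + 8) / 4 = 28/4 = 7
  mean(V) = (2 + 1 + 1 + 3) / 4 = 7/4 = 1.75
  x̄ = (7, 1.75),  deviation x̄ - mu_0 = (7, 1.75) - (4, 5) = (3, -3.25).

Step 2 — sample covariance matrix, S[i,j] = (1/(n-1)) · Σ_k (x_{k,i} - mean_i) · (x_{k,j} - mean_j), divisor n-1 = 3:
  S[U,U] = ((-1)·(-1) + (0)·(0) + (0)·(0) + (1)·(1)) / 3 = 2/3 = 0.6667
  S[U,V] = ((-1)·(0.25) + (0)·(-0.75) + (0)·(-0.75) + (1)·(1.25)) / 3 = 1/3 = 0.3333
  S[V,V] = ((0.25)·(0.25) + (-0.75)·(-0.75) + (-0.75)·(-0.75) + (1.25)·(1.25)) / 3 = 2.75/3 = 0.9167
  S = [[0.6667, 0.3333],
 [0.3333, 0.9167]].

Step 3 — invert S. det(S) = 0.6667·0.9167 - (0.3333)² = 0.5.
  S^{-1} = (1/det) · [[d, -b], [-b, a]] = [[1.8333, -0.6667],
 [-0.6667, 1.3333]].

Step 4 — quadratic form (x̄ - mu_0)^T · S^{-1} · (x̄ - mu_0):
  S^{-1} · (x̄ - mu_0) = (7.6667, -6.3333),
  (x̄ - mu_0)^T · [...] = (3)·(7.6667) + (-3.25)·(-6.3333) = 43.5833.

Step 5 — scale by n: T² = 4 · 43.5833 = 174.3333.

T² ≈ 174.3333


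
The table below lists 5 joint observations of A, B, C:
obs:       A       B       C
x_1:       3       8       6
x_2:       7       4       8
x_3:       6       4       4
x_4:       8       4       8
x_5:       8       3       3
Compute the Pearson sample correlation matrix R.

Step 1 — column means:
  mean(A) = (3 + 7 + 6 + 8 + 8) / 5 = 32/5 = 6.4
  mean(B) = (8 + 4 + 4 + 4 + 3) / 5 = 23/5 = 4.6
  mean(C) = (6 + 8 + 4 + 8 + 3) / 5 = 29/5 = 5.8

Step 2 — sample variances and covariances s[i,j] = (1/(n-1)) · Σ_k (x_{k,i} - mean_i) · (x_{k,j} - mean_j), with n-1 = 4:
  s[A,A] = ((-3.4)·(-3.4) + (0.6)·(0.6) + (-0.4)·(-0.4) + (1.6)·(1.6) + (1.6)·(1.6)) / 4 = 17.2/4 = 4.3
  s[A,B] = ((-3.4)·(3.4) + (0.6)·(-0.6) + (-0.4)·(-0.6) + (1.6)·(-0.6) + (1.6)·(-1.6)) / 4 = -15.2/4 = -3.8
  s[A,C] = ((-3.4)·(0.2) + (0.6)·(2.2) + (-0.4)·(-1.8) + (1.6)·(2.2) + (1.6)·(-2.8)) / 4 = 0.4/4 = 0.1
  s[B,B] = ((3.4)·(3.4) + (-0.6)·(-0.6) + (-0.6)·(-0.6) + (-0.6)·(-0.6) + (-1.6)·(-1.6)) / 4 = 15.2/4 = 3.8
  s[B,C] = ((3.4)·(0.2) + (-0.6)·(2.2) + (-0.6)·(-1.8) + (-0.6)·(2.2) + (-1.6)·(-2.8)) / 4 = 3.6/4 = 0.9
  s[C,C] = ((0.2)·(0.2) + (2.2)·(2.2) + (-1.8)·(-1.8) + (2.2)·(2.2) + (-2.8)·(-2.8)) / 4 = 20.8/4 = 5.2
  Sample standard deviations s_i = √(s[i,i]):
  s(A) = √(4.3) = 2.0736
  s(B) = √(3.8) = 1.9494
  s(C) = √(5.2) = 2.2804

Step 3 — r_{ij} = s_{ij} / (s_i · s_j):
  r[A,A] = 1 (diagonal).
  r[A,B] = -3.8 / (2.0736 · 1.9494) = -3.8 / 4.0423 = -0.9401
  r[A,C] = 0.1 / (2.0736 · 2.2804) = 0.1 / 4.7286 = 0.0211
  r[B,B] = 1 (diagonal).
  r[B,C] = 0.9 / (1.9494 · 2.2804) = 0.9 / 4.4452 = 0.2025
  r[C,C] = 1 (diagonal).

R is symmetric with unit diagonal. Assembling:

R = [[1, -0.9401, 0.0211],
 [-0.9401, 1, 0.2025],
 [0.0211, 0.2025, 1]]


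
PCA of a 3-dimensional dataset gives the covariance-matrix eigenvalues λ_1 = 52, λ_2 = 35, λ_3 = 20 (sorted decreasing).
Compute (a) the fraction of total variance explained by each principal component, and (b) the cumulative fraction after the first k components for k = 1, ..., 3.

Step 1 — total variance = trace(Sigma) = Σ λ_i = 52 + 35 + 20 = 107.

Step 2 — fraction explained by component i = λ_i / Σ λ:
  PC1: 52/107 = 0.486
  PC2: 35/107 = 0.3271
  PC3: 20/107 = 0.1869

Step 3 — cumulative fraction after k components = (λ_1 + ... + λ_k) / Σ λ:
  k = 1: 52/107 = 0.486
  k = 2: (52 + 35)/107 = 87/107 = 0.8131
  k = 3: (52 + 35 + 20)/107 = 107/107 = 1

Summary (fraction, with percent):

explained: PC1 0.486 (48.6%), PC2 0.3271 (32.71%), PC3 0.1869 (18.69%);  cumulative: 0.486, 0.8131, 1


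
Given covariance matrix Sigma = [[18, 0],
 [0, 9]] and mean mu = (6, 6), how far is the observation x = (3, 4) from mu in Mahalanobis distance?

Step 1 — centre the observation: (x - mu) = (-3, -2).

Step 2 — invert Sigma. det(Sigma) = 18·9 - (0)² = 162.
  Sigma^{-1} = (1/det) · [[d, -b], [-b, a]] = [[0.0556, 0],
 [0, 0.1111]].

Step 3 — form the quadratic (x - mu)^T · Sigma^{-1} · (x - mu):
  Sigma^{-1} · (x - mu) = (-0.1667, -0.2222).
  (x - mu)^T · [Sigma^{-1} · (x - mu)] = (-3)·(-0.1667) + (-2)·(-0.2222) = 0.9444.

Step 4 — take square root: d = √(0.9444) ≈ 0.9718.

d(x, mu) = √(0.9444) ≈ 0.9718


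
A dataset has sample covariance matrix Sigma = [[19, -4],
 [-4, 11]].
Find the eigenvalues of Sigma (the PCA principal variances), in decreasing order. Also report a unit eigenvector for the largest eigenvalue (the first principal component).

Step 1 — characteristic polynomial of 2×2 Sigma:
  det(Sigma - λI) = λ² - trace · λ + det = 0.
  trace = 19 + 11 = 30, det = 19·11 - (-4)² = 193.
Step 2 — discriminant:
  Δ = trace² - 4·det = 900 - 772 = 128.
Step 3 — eigenvalues:
  λ = (trace ± √Δ)/2 = (30 ± 11.3137)/2,
  λ_1 = 20.6569,  λ_2 = 9.3431.

Step 4 — unit eigenvector for λ_1: solve (Sigma - λ_1 I)v = 0. First row:
  (19 - 20.6569)·v_x + (-4)·v_y = 0, i.e. (-1.6569)·v_x + (-4)·v_y = 0,
  so v ∝ (b, λ_1 - a) = (-4, 1.6569); multiply by -1 so the first entry is positive: u = (4, -1.6569).
  ||u|| = √((4)² + (-1.6569)²) = √(18.7452) ≈ 4.3296,
  v_1 = u/||u|| ≈ (0.9239, -0.3827) (||v_1|| = 1).

λ_1 = 20.6569,  λ_2 = 9.3431;  v_1 ≈ (0.9239, -0.3827)


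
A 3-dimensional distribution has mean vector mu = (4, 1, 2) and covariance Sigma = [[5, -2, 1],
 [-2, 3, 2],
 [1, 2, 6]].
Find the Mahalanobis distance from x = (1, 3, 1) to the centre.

Step 1 — centre the observation: (x - mu) = (-3, 2, -1).

Step 2 — invert Sigma (cofactor / det for 3×3, or solve directly):
  Sigma^{-1} = [[0.4, 0.4, -0.2],
 [0.4, 0.8286, -0.3429],
 [-0.2, -0.3429, 0.3143]].

Step 3 — form the quadratic (x - mu)^T · Sigma^{-1} · (x - mu):
  Sigma^{-1} · (x - mu) = (-0.2, 0.8, -0.4).
  (x - mu)^T · [Sigma^{-1} · (x - mu)] = (-3)·(-0.2) + (2)·(0.8) + (-1)·(-0.4) = 2.6.

Step 4 — take square root: d = √(2.6) ≈ 1.6125.

d(x, mu) = √(2.6) ≈ 1.6125


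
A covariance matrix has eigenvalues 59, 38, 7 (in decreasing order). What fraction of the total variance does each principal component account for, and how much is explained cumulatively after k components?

Step 1 — total variance = trace(Sigma) = Σ λ_i = 59 + 38 + 7 = 104.

Step 2 — fraction explained by component i = λ_i / Σ λ:
  PC1: 59/104 = 0.5673
  PC2: 38/104 = 0.3654
  PC3: 7/104 = 0.0673

Step 3 — cumulative fraction after k components = (λ_1 + ... + λ_k) / Σ λ:
  k = 1: 59/104 = 0.5673
  k = 2: (59 + 38)/104 = 97/104 = 0.9327
  k = 3: (59 + 38 + 7)/104 = 104/104 = 1

Summary (fraction, with percent):

explained: PC1 0.5673 (56.73%), PC2 0.3654 (36.54%), PC3 0.0673 (6.73%);  cumulative: 0.5673, 0.9327, 1


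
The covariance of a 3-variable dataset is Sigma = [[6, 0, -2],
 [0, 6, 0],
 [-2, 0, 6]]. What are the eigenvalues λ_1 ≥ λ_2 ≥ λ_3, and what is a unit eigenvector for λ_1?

Step 1 — characteristic polynomial p(λ) = det(λI - Sigma) = λ³ - tr·λ² + c_1·λ - det, where tr = trace, c_1 = sum of the principal 2×2 minors, det = det(Sigma):
  tr = 6 + 6 + 6 = 18,
  c_1 = (6·6 - (0)²) + (6·6 - (-2)²) + (6·6 - (0)²) = 36 + 32 + 36 = 104,
  det = 6·(6·6 - (0)²) - (0)·((0)·6 - (0)·(-2)) + (-2)·((0)·(0) - 6·(-2)) = 6·(36) - (0)·(0) + (-2)·(12) = 192.
  So p(λ) = λ³ - 18λ² + 104λ - 192.
Step 2 — look for an integer root (rational root theorem: any rational root is an integer divisor of 192). Testing λ = 4:
  p(4) = 64 - 288 + 416 - 192 = 0  ✓
  Dividing out (λ - 4): p(λ) = (λ - 4)(λ² - 14λ + 48).
Step 3 — remaining eigenvalues from the quadratic λ² - 14λ + 48 = 0:
  Δ = 14² - 4·48 = 196 - 192 = 4,  λ = (14 ± √4)/2 = (14 ± 2)/2 = 8 or 6.
  Sorted: λ_1 = 8,  λ_2 = 6,  λ_3 = 4  (check: sum = 18 = tr ✓).

Step 4 — unit eigenvector for λ_1 = 8: v spans the null space of (Sigma - λ_1 I), whose rows are
  r_1 = (-2, 0, -2),  r_2 = (0, -2, 0),  r_3 = (-2, 0, -2).
  v is orthogonal to every row, so take v ∝ r_1 × r_2 = ((0)·(0) - (-2)·(-2), (-2)·(0) - (-2)·(0), (-2)·(-2) - (0)·(0)) = (-4, 0, 4).
  Rescale (divide by 4; multiply by -1 so the first nonzero entry is positive): u = (1, 0, -1).
  ||u|| = √((1)² + (0)² + (-1)²) = √(2) ≈ 1.4142,  v_1 = u/||u|| ≈ (0.7071, 0, -0.7071) (||v_1|| = 1).

λ_1 = 8,  λ_2 = 6,  λ_3 = 4;  v_1 ≈ (0.7071, 0, -0.7071)
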